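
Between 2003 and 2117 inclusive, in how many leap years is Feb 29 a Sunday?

Leap years in 2003–2117: 28 of them.
Feb 29 weekday advances by 5 (mod 7) from one leap year to the next four years later (or differs when a century non-leap intervenes).
Leap-day weekdays: 2004:Sun✓ 2008:Fri 2012:Wed 2016:Mon 2020:Sat 2024:Thu 2028:Tue 2032:Sun✓ 2036:Fri 2040:Wed 2044:Mon 2048:Sat 2052:Thu 2056:Tue 2060:Sun✓ 2064:Fri 2068:Wed 2072:Mon 2076:Sat 2080:Thu 2084:Tue 2088:Sun✓ 2092:Fri 2096:Wed 2104:Fri 2108:Wed 2112:Mon 2116:Sat
Sunday: 2004, 2032, 2060, 2088 → 4.

4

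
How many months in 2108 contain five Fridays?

4

A month of length L has five Fridays iff its first Friday is on day ≤ L−28 (so day 1–3 in a 31-day month, 1–2 in a 30-day month, day 1 in a leap February).
Checking each month of 2108: Jan starts Sun (31d); Feb starts Wed (29d); Mar starts Thu (31d) ✓; Apr starts Sun (30d); May starts Tue (31d); Jun starts Fri (30d) ✓; Jul starts Sun (31d); Aug starts Wed (31d) ✓; Sep starts Sat (30d); Oct starts Mon (31d); Nov starts Thu (30d) ✓; Dec starts Sat (31d).
Five-Friday months: March, June, August, November → 4.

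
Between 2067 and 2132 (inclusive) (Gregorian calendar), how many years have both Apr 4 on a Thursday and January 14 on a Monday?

Check each year's weekday for Apr 4 and January 14:
  2067: Mon/Fri  2068: Wed/Sat  2069: Thu/Mon ✓  2070: Fri/Tue  2071: Sat/Wed  2072: Mon/Thu  2073: Tue/Sat  2074: Wed/Sun  2075: Thu/Mon ✓  2076: Sat/Tue  2077: Sun/Thu  2078: Mon/Fri  2079: Tue/Sat  2080: Thu/Sun  …(38 more)…  2119: Tue/Sat  2120: Thu/Sun  2121: Fri/Tue  2122: Sat/Wed  2123: Sun/Thu  2124: Tue/Fri  2125: Wed/Sun  2126: Thu/Mon ✓  2127: Fri/Tue  2128: Sun/Wed  2129: Mon/Fri  2130: Tue/Sat  2131: Wed/Sun  2132: Fri/Mon
Both conditions hold in: 2069, 2075, 2086, 2097, 2109, 2115, 2126 — 7.

7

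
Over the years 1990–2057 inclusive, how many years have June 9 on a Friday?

10

Track June 9's weekday year by year (advancing +1, or +2 across a Feb 29):
  1990: Sat  1991: Sun (+1)  1992: Tue (+2)  1993: Wed (+1)  1994: Thu (+1)
  1995: Fri (+1) ✓  1996: Sun (+2)  1997: Mon (+1)  1998: Tue (+1)  1999: Wed (+1)
  2000: Fri (+2) ✓  2001: Sat (+1)  2002: Sun (+1)  2003: Mon (+1)  … (40 more years) …
  2044: Thu (+2)  2045: Fri (+1) ✓  2046: Sat (+1)  2047: Sun (+1)  2048: Tue (+2)
  2049: Wed (+1)  2050: Thu (+1)  2051: Fri (+1) ✓  2052: Sun (+2)  2053: Mon (+1)
  2054: Tue (+1)  2055: Wed (+1)  2056: Fri (+2) ✓  2057: Sat (+1)
Friday years: 1995, 2000, 2006, 2017, 2023, 2028, 2034, 2045, 2051, 2056 — 10 in total.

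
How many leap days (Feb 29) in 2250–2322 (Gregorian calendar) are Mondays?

Leap years in 2250–2322: 17 of them.
Feb 29 weekday advances by 5 (mod 7) from one leap year to the next four years later (or differs when a century non-leap intervenes).
Leap-day weekdays: 2252:Sun 2256:Fri 2260:Wed 2264:Mon✓ 2268:Sat 2272:Thu 2276:Tue 2280:Sun 2284:Fri 2288:Wed 2292:Mon✓ 2296:Sat 2304:Mon✓ 2308:Sat 2312:Thu 2316:Tue 2320:Sun
Monday: 2264, 2292, 2304 → 3.

3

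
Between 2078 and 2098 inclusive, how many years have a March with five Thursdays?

9

March has 31 days; it has five Thursdays when Thursday falls among the first (month-length − 28) days — i.e. when March 1 is one of Thursday/Wednesday/Tuesday.
March 1 by year: 2078:Tue✓ 2079:Wed✓ 2080:Fri 2081:Sat 2082:Sun 2083:Mon 2084:Wed✓ 2085:Thu✓ 2086:Fri 2087:Sat 2088:Mon 2089:Tue✓ 2090:Wed✓ 2091:Thu✓ 2092:Sat 2093:Sun 2094:Mon 2095:Tue✓ 2096:Thu✓ 2097:Fri 2098:Sat
Years with five Thursdays: 2078, 2079, 2084, 2085, 2089, 2090, 2091, 2095, 2096 → 9.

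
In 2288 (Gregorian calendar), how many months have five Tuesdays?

4

A month of length L has five Tuesdays iff its first Tuesday is on day ≤ L−28 (so day 1–3 in a 31-day month, 1–2 in a 30-day month, day 1 in a leap February).
Checking each month of 2288: Jan starts Sun (31d) ✓; Feb starts Wed (29d); Mar starts Thu (31d); Apr starts Sun (30d); May starts Tue (31d) ✓; Jun starts Fri (30d); Jul starts Sun (31d) ✓; Aug starts Wed (31d); Sep starts Sat (30d); Oct starts Mon (31d) ✓; Nov starts Thu (30d); Dec starts Sat (31d).
Five-Tuesday months: January, May, July, October → 4.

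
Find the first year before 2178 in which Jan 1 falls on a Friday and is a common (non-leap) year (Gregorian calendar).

2173

Jan 1 advances by 2 weekdays after a leap year and by 1 after a common year.
2178: Jan 1 is Thursday.
2177: Wednesday
2176: Monday (leap)
2175: Sunday
2174: Saturday
2173: Friday
2173 begins on a Friday and is a common year.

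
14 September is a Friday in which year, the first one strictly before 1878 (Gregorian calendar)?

From one year to the next, a fixed date's weekday advances by 1, or by 2 when a Feb 29 lies between the two dates.
1878: September 14 is Saturday.
1877: Friday (−1)
14 September falls on a Friday in 1877.

1877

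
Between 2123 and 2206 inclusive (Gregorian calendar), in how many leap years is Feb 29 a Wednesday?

Leap years in 2123–2206: 20 of them.
Feb 29 weekday advances by 5 (mod 7) from one leap year to the next four years later (or differs when a century non-leap intervenes).
Leap-day weekdays: 2124:Tue 2128:Sun 2132:Fri 2136:Wed✓ 2140:Mon 2144:Sat 2148:Thu 2152:Tue 2156:Sun 2160:Fri 2164:Wed✓ 2168:Mon 2172:Sat 2176:Thu 2180:Tue 2184:Sun 2188:Fri 2192:Wed✓ 2196:Mon 2204:Wed✓
Wednesday: 2136, 2164, 2192, 2204 → 4.

4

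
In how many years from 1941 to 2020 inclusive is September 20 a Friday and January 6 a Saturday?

2

Check each year's weekday for September 20 and January 6:
  1941: Sat/Mon  1942: Sun/Tue  1943: Mon/Wed  1944: Wed/Thu  1945: Thu/Sat  1946: Fri/Sun  1947: Sat/Mon  1948: Mon/Tue  1949: Tue/Thu  1950: Wed/Fri  1951: Thu/Sat  1952: Sat/Sun  1953: Sun/Tue  1954: Mon/Wed  …(52 more)…  2007: Thu/Sat  2008: Sat/Sun  2009: Sun/Tue  2010: Mon/Wed  2011: Tue/Thu  2012: Thu/Fri  2013: Fri/Sun  2014: Sat/Mon  2015: Sun/Tue  2016: Tue/Wed  2017: Wed/Fri  2018: Thu/Sat  2019: Fri/Sun  2020: Sun/Mon
Both conditions hold in: 1968, 1996 — 2.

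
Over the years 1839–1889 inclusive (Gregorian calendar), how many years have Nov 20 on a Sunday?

7

Track Nov 20's weekday year by year (advancing +1, or +2 across a Feb 29):
  1839: Wed  1840: Fri (+2)  1841: Sat (+1)  1842: Sun (+1) ✓  1843: Mon (+1)
  1844: Wed (+2)  1845: Thu (+1)  1846: Fri (+1)  1847: Sat (+1)  1848: Mon (+2)
  1849: Tue (+1)  1850: Wed (+1)  1851: Thu (+1)  1852: Sat (+2)  … (23 more years) …
  1876: Mon (+2)  1877: Tue (+1)  1878: Wed (+1)  1879: Thu (+1)  1880: Sat (+2)
  1881: Sun (+1) ✓  1882: Mon (+1)  1883: Tue (+1)  1884: Thu (+2)  1885: Fri (+1)
  1886: Sat (+1)  1887: Sun (+1) ✓  1888: Tue (+2)  1889: Wed (+1)
Sunday years: 1842, 1853, 1859, 1864, 1870, 1881, 1887 — 7 in total.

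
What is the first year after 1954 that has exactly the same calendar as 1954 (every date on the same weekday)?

1965

Two years share a calendar iff Jan 1 falls on the same weekday and both are leap or both are common. 1954: Jan 1 is Friday, common year.
1955: Jan 1 Saturday, common
1956: Jan 1 Sunday, leap
1957: Jan 1 Tuesday, common
1958: Jan 1 Wednesday, common
1959: Jan 1 Thursday, common
1960: Jan 1 Friday, leap
1961: Jan 1 Sunday, common
1962: Jan 1 Monday, common
1963: Jan 1 Tuesday, common
1964: Jan 1 Wednesday, leap
1965: Jan 1 Friday, common
1965 matches on both conditions.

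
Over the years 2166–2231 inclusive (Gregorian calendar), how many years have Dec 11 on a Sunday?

10

Track Dec 11's weekday year by year (advancing +1, or +2 across a Feb 29):
  2166: Thu  2167: Fri (+1)  2168: Sun (+2) ✓  2169: Mon (+1)  2170: Tue (+1)
  2171: Wed (+1)  2172: Fri (+2)  2173: Sat (+1)  2174: Sun (+1) ✓  2175: Mon (+1)
  2176: Wed (+2)  2177: Thu (+1)  2178: Fri (+1)  2179: Sat (+1)  … (38 more years) …
  2218: Fri (+1)  2219: Sat (+1)  2220: Mon (+2)  2221: Tue (+1)  2222: Wed (+1)
  2223: Thu (+1)  2224: Sat (+2)  2225: Sun (+1) ✓  2226: Mon (+1)  2227: Tue (+1)
  2228: Thu (+2)  2229: Fri (+1)  2230: Sat (+1)  2231: Sun (+1) ✓
Sunday years: 2168, 2174, 2185, 2191, 2196, 2203, 2208, 2214, 2225, 2231 — 10 in total.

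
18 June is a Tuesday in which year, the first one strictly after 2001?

From one year to the next, a fixed date's weekday advances by 1, or by 2 when a Feb 29 lies between the two dates.
2001: June 18 is Monday.
2002: Tuesday (+1)
18 June falls on a Tuesday in 2002.

2002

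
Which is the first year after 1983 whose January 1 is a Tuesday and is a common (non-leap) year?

1985

Jan 1 advances by 2 weekdays after a leap year and by 1 after a common year.
1983: Jan 1 is Saturday.
1984: Sunday (leap)
1985: Tuesday
1985 begins on a Tuesday and is a common year.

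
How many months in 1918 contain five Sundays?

4

A month of length L has five Sundays iff its first Sunday is on day ≤ L−28 (so day 1–3 in a 31-day month, 1–2 in a 30-day month, day 1 in a leap February).
Checking each month of 1918: Jan starts Tue (31d); Feb starts Fri (28d); Mar starts Fri (31d) ✓; Apr starts Mon (30d); May starts Wed (31d); Jun starts Sat (30d) ✓; Jul starts Mon (31d); Aug starts Thu (31d); Sep starts Sun (30d) ✓; Oct starts Tue (31d); Nov starts Fri (30d); Dec starts Sun (31d) ✓.
Five-Sunday months: March, June, September, December → 4.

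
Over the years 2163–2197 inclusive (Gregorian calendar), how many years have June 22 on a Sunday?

5

Track June 22's weekday year by year (advancing +1, or +2 across a Feb 29):
  2163: Wed  2164: Fri (+2)  2165: Sat (+1)  2166: Sun (+1) ✓  2167: Mon (+1)
  2168: Wed (+2)  2169: Thu (+1)  2170: Fri (+1)  2171: Sat (+1)  2172: Mon (+2)
  2173: Tue (+1)  2174: Wed (+1)  2175: Thu (+1)  2176: Sat (+2)  … (7 more years) …
  2184: Tue (+2)  2185: Wed (+1)  2186: Thu (+1)  2187: Fri (+1)  2188: Sun (+2) ✓
  2189: Mon (+1)  2190: Tue (+1)  2191: Wed (+1)  2192: Fri (+2)  2193: Sat (+1)
  2194: Sun (+1) ✓  2195: Mon (+1)  2196: Wed (+2)  2197: Thu (+1)
Sunday years: 2166, 2177, 2183, 2188, 2194 — 5 in total.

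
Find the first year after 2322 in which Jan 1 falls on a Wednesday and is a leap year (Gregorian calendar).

Jan 1 advances by 2 weekdays after a leap year and by 1 after a common year.
2322: Jan 1 is Sunday.
2323: Monday
2324: Tuesday (leap)
2325: Thursday
2326: Friday
2327: Saturday
2328: Sunday (leap)
2329: Tuesday
2330: Wednesday
2331: Thursday
2332: Friday (leap)
2333: Sunday
2334: Monday
2335: Tuesday
2336: Wednesday (leap)
2336 begins on a Wednesday and is a leap year.

2336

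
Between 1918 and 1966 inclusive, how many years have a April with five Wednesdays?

April has 30 days; it has five Wednesdays when Wednesday falls among the first (month-length − 28) days — i.e. when April 1 is one of Wednesday/Tuesday.
April 1 by year: 1918:Mon 1919:Tue✓ 1920:Thu 1921:Fri 1922:Sat 1923:Sun 1924:Tue✓ 1925:Wed✓ 1926:Thu 1927:Fri 1928:Sun 1929:Mon 1930:Tue✓ 1931:Wed✓ 1932:Fri …(19 more)… 1952:Tue✓ 1953:Wed✓ 1954:Thu 1955:Fri 1956:Sun 1957:Mon 1958:Tue✓ 1959:Wed✓ 1960:Fri 1961:Sat 1962:Sun 1963:Mon 1964:Wed✓ 1965:Thu 1966:Fri
Years with five Wednesdays: 1919, 1924, 1925, 1930, 1931, 1936, 1941, 1942, 1947, 1952, 1953, 1958, 1959, 1964 → 14.

14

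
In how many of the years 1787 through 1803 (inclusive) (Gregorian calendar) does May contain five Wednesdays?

May has 31 days; it has five Wednesdays when Wednesday falls among the first (month-length − 28) days — i.e. when May 1 is one of Wednesday/Tuesday/Monday.
May 1 by year: 1787:Tue✓ 1788:Thu 1789:Fri 1790:Sat 1791:Sun 1792:Tue✓ 1793:Wed✓ 1794:Thu 1795:Fri 1796:Sun 1797:Mon✓ 1798:Tue✓ 1799:Wed✓ 1800:Thu 1801:Fri 1802:Sat 1803:Sun
Years with five Wednesdays: 1787, 1792, 1793, 1797, 1798, 1799 → 6.

6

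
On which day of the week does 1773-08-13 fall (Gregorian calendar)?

Friday

January 1, 1773 is a Friday.
August 13 is day 225 of the year, i.e. 224 days after Jan 1.
224 mod 7 = 0, so advance 0 weekdays from Friday: Friday.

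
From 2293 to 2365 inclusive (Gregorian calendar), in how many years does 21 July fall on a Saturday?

Track 21 July's weekday year by year (advancing +1, or +2 across a Feb 29):
  2293: Fri  2294: Sat (+1) ✓  2295: Sun (+1)  2296: Tue (+2)  2297: Wed (+1)
  2298: Thu (+1)  2299: Fri (+1)  2300: Sat (+1) ✓  2301: Sun (+1)  2302: Mon (+1)
  2303: Tue (+1)  2304: Thu (+2)  2305: Fri (+1)  2306: Sat (+1) ✓  … (45 more years) …
  2352: Mon (+2)  2353: Tue (+1)  2354: Wed (+1)  2355: Thu (+1)  2356: Sat (+2) ✓
  2357: Sun (+1)  2358: Mon (+1)  2359: Tue (+1)  2360: Thu (+2)  2361: Fri (+1)
  2362: Sat (+1) ✓  2363: Sun (+1)  2364: Tue (+2)  2365: Wed (+1)
Saturday years: 2294, 2300, 2306, 2317, 2323, 2328, 2334, 2345, 2351, 2356, 2362 — 11 in total.

11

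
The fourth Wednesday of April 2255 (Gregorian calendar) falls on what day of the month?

April 1, 2255 is a Sunday, so the first Wednesday is the 4th.
The fourth Wednesday is 4 + 21 = 25.

25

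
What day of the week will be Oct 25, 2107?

Tuesday

January 1, 2107 is a Saturday.
October 25 is day 298 of the year, i.e. 297 days after Jan 1.
297 mod 7 = 3, so advance 3 weekdays from Saturday: Tuesday.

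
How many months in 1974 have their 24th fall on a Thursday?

Check the 24th of each month of 1974: Jan 24: Thu, Feb 24: Sun, Mar 24: Sun, Apr 24: Wed, May 24: Fri, Jun 24: Mon, Jul 24: Wed, Aug 24: Sat, Sep 24: Tue, Oct 24: Thu, Nov 24: Sun, Dec 24: Tue.
Thursday occurs in January, October — 2 months.

2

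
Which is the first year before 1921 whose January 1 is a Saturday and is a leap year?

1916

Jan 1 advances by 2 weekdays after a leap year and by 1 after a common year.
1921: Jan 1 is Saturday.
1920: Thursday (leap)
1919: Wednesday
1918: Tuesday
1917: Monday
1916: Saturday (leap)
1916 begins on a Saturday and is a leap year.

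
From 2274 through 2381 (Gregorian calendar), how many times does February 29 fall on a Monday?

Leap years in 2274–2381: 26 of them.
Feb 29 weekday advances by 5 (mod 7) from one leap year to the next four years later (or differs when a century non-leap intervenes).
Leap-day weekdays: 2276:Tue 2280:Sun 2284:Fri 2288:Wed 2292:Mon✓ 2296:Sat 2304:Mon✓ 2308:Sat 2312:Thu 2316:Tue 2320:Sun 2324:Fri 2328:Wed 2332:Mon✓ 2336:Sat 2340:Thu 2344:Tue 2348:Sun 2352:Fri 2356:Wed 2360:Mon✓ 2364:Sat 2368:Thu 2372:Tue 2376:Sun 2380:Fri
Monday: 2292, 2304, 2332, 2360 → 4.

4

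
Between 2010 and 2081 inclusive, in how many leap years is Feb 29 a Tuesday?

Leap years in 2010–2081: 18 of them.
Feb 29 weekday advances by 5 (mod 7) from one leap year to the next four years later (or differs when a century non-leap intervenes).
Leap-day weekdays: 2012:Wed 2016:Mon 2020:Sat 2024:Thu 2028:Tue✓ 2032:Sun 2036:Fri 2040:Wed 2044:Mon 2048:Sat 2052:Thu 2056:Tue✓ 2060:Sun 2064:Fri 2068:Wed 2072:Mon 2076:Sat 2080:Thu
Tuesday: 2028, 2056 → 2.

2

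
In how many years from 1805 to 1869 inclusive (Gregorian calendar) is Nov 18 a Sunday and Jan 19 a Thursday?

Check each year's weekday for Nov 18 and Jan 19:
  1805: Mon/Sat  1806: Tue/Sun  1807: Wed/Mon  1808: Fri/Tue  1809: Sat/Thu  1810: Sun/Fri  1811: Mon/Sat  1812: Wed/Sun  1813: Thu/Tue  1814: Fri/Wed  1815: Sat/Thu  1816: Mon/Fri  1817: Tue/Sun  1818: Wed/Mon  …(37 more)…  1856: Tue/Sat  1857: Wed/Mon  1858: Thu/Tue  1859: Fri/Wed  1860: Sun/Thu ✓  1861: Mon/Sat  1862: Tue/Sun  1863: Wed/Mon  1864: Fri/Tue  1865: Sat/Thu  1866: Sun/Fri  1867: Mon/Sat  1868: Wed/Sun  1869: Thu/Tue
Both conditions hold in: 1832, 1860 — 2.

2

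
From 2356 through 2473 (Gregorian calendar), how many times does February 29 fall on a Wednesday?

Leap years in 2356–2473: 30 of them.
Feb 29 weekday advances by 5 (mod 7) from one leap year to the next four years later (or differs when a century non-leap intervenes).
Leap-day weekdays: 2356:Wed✓ 2360:Mon 2364:Sat 2368:Thu 2372:Tue 2376:Sun 2380:Fri 2384:Wed✓ 2388:Mon 2392:Sat 2396:Thu 2400:Tue 2404:Sun …(4 more)… 2424:Thu 2428:Tue 2432:Sun 2436:Fri 2440:Wed✓ 2444:Mon 2448:Sat 2452:Thu 2456:Tue 2460:Sun 2464:Fri 2468:Wed✓ 2472:Mon
Wednesday: 2356, 2384, 2412, 2440, 2468 → 5.

5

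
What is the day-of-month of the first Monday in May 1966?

2

May 1, 1966 is a Sunday, so the first Monday is the 2nd.
The first Monday is 2 + 0 = 2.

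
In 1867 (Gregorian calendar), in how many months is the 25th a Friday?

2

Check the 25th of each month of 1867: Jan 25: Fri, Feb 25: Mon, Mar 25: Mon, Apr 25: Thu, May 25: Sat, Jun 25: Tue, Jul 25: Thu, Aug 25: Sun, Sep 25: Wed, Oct 25: Fri, Nov 25: Mon, Dec 25: Wed.
Friday occurs in January, October — 2 months.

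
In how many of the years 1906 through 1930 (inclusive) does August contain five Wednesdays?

10

August has 31 days; it has five Wednesdays when Wednesday falls among the first (month-length − 28) days — i.e. when August 1 is one of Wednesday/Tuesday/Monday.
August 1 by year: 1906:Wed✓ 1907:Thu 1908:Sat 1909:Sun 1910:Mon✓ 1911:Tue✓ 1912:Thu 1913:Fri 1914:Sat 1915:Sun 1916:Tue✓ 1917:Wed✓ 1918:Thu 1919:Fri 1920:Sun 1921:Mon✓ 1922:Tue✓ 1923:Wed✓ 1924:Fri 1925:Sat 1926:Sun 1927:Mon✓ 1928:Wed✓ 1929:Thu 1930:Fri
Years with five Wednesdays: 1906, 1910, 1911, 1916, 1917, 1921, 1922, 1923, 1927, 1928 → 10.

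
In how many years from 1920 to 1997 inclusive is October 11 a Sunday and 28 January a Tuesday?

Check each year's weekday for October 11 and 28 January:
  1920: Mon/Wed  1921: Tue/Fri  1922: Wed/Sat  1923: Thu/Sun  1924: Sat/Mon  1925: Sun/Wed  1926: Mon/Thu  1927: Tue/Fri  1928: Thu/Sat  1929: Fri/Mon  1930: Sat/Tue  1931: Sun/Wed  1932: Tue/Thu  1933: Wed/Sat  …(50 more)…  1984: Thu/Sat  1985: Fri/Mon  1986: Sat/Tue  1987: Sun/Wed  1988: Tue/Thu  1989: Wed/Sat  1990: Thu/Sun  1991: Fri/Mon  1992: Sun/Tue ✓  1993: Mon/Thu  1994: Tue/Fri  1995: Wed/Sat  1996: Fri/Sun  1997: Sat/Tue
Both conditions hold in: 1936, 1964, 1992 — 3.

3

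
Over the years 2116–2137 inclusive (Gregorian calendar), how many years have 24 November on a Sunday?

Track 24 November's weekday year by year (advancing +1, or +2 across a Feb 29):
  2116: Tue  2117: Wed (+1)  2118: Thu (+1)  2119: Fri (+1)  2120: Sun (+2) ✓
  2121: Mon (+1)  2122: Tue (+1)  2123: Wed (+1)  2124: Fri (+2)  2125: Sat (+1)
  2126: Sun (+1) ✓  2127: Mon (+1)  2128: Wed (+2)  2129: Thu (+1)  2130: Fri (+1)
  2131: Sat (+1)  2132: Mon (+2)  2133: Tue (+1)  2134: Wed (+1)  2135: Thu (+1)
  2136: Sat (+2)  2137: Sun (+1) ✓
Sunday years: 2120, 2126, 2137 — 3 in total.

3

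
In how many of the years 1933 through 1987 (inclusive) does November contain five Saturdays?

November has 30 days; it has five Saturdays when Saturday falls among the first (month-length − 28) days — i.e. when November 1 is one of Saturday/Friday.
November 1 by year: 1933:Wed 1934:Thu 1935:Fri✓ 1936:Sun 1937:Mon 1938:Tue 1939:Wed 1940:Fri✓ 1941:Sat✓ 1942:Sun 1943:Mon 1944:Wed 1945:Thu 1946:Fri✓ 1947:Sat✓ …(25 more)… 1973:Thu 1974:Fri✓ 1975:Sat✓ 1976:Mon 1977:Tue 1978:Wed 1979:Thu 1980:Sat✓ 1981:Sun 1982:Mon 1983:Tue 1984:Thu 1985:Fri✓ 1986:Sat✓ 1987:Sun
Years with five Saturdays: 1935, 1940, 1941, 1946, 1947, 1952, 1957, 1958, 1963, 1968, 1969, 1974, 1975, 1980, 1985, 1986 → 16.

16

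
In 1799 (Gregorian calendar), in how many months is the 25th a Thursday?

Check the 25th of each month of 1799: Jan 25: Fri, Feb 25: Mon, Mar 25: Mon, Apr 25: Thu, May 25: Sat, Jun 25: Tue, Jul 25: Thu, Aug 25: Sun, Sep 25: Wed, Oct 25: Fri, Nov 25: Mon, Dec 25: Wed.
Thursday occurs in April, July — 2 months.

2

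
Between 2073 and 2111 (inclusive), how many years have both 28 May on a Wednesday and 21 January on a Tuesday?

4

Check each year's weekday for 28 May and 21 January:
  2073: Sun/Sat  2074: Mon/Sun  2075: Tue/Mon  2076: Thu/Tue  2077: Fri/Thu  2078: Sat/Fri  2079: Sun/Sat  2080: Tue/Sun  2081: Wed/Tue ✓  2082: Thu/Wed  2083: Fri/Thu  2084: Sun/Fri  2085: Mon/Sun  2086: Tue/Mon  …(11 more)…  2098: Wed/Tue ✓  2099: Thu/Wed  2100: Fri/Thu  2101: Sat/Fri  2102: Sun/Sat  2103: Mon/Sun  2104: Wed/Mon  2105: Thu/Wed  2106: Fri/Thu  2107: Sat/Fri  2108: Mon/Sat  2109: Tue/Mon  2110: Wed/Tue ✓  2111: Thu/Wed
Both conditions hold in: 2081, 2087, 2098, 2110 — 4.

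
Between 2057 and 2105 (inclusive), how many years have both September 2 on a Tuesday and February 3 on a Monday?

Check each year's weekday for September 2 and February 3:
  2057: Sun/Sat  2058: Mon/Sun  2059: Tue/Mon ✓  2060: Thu/Tue  2061: Fri/Thu  2062: Sat/Fri  2063: Sun/Sat  2064: Tue/Sun  2065: Wed/Tue  2066: Thu/Wed  2067: Fri/Thu  2068: Sun/Fri  2069: Mon/Sun  2070: Tue/Mon ✓  …(21 more)…  2092: Tue/Sun  2093: Wed/Tue  2094: Thu/Wed  2095: Fri/Thu  2096: Sun/Fri  2097: Mon/Sun  2098: Tue/Mon ✓  2099: Wed/Tue  2100: Thu/Wed  2101: Fri/Thu  2102: Sat/Fri  2103: Sun/Sat  2104: Tue/Sun  2105: Wed/Tue
Both conditions hold in: 2059, 2070, 2081, 2087, 2098 — 5.

5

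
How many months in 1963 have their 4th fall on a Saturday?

1

Check the 4th of each month of 1963: Jan 4: Fri, Feb 4: Mon, Mar 4: Mon, Apr 4: Thu, May 4: Sat, Jun 4: Tue, Jul 4: Thu, Aug 4: Sun, Sep 4: Wed, Oct 4: Fri, Nov 4: Mon, Dec 4: Wed.
Saturday occurs in May — 1 month.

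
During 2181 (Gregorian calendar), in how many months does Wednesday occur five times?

A month of length L has five Wednesdays iff its first Wednesday is on day ≤ L−28 (so day 1–3 in a 31-day month, 1–2 in a 30-day month, day 1 in a leap February).
Checking each month of 2181: Jan starts Mon (31d) ✓; Feb starts Thu (28d); Mar starts Thu (31d); Apr starts Sun (30d); May starts Tue (31d) ✓; Jun starts Fri (30d); Jul starts Sun (31d); Aug starts Wed (31d) ✓; Sep starts Sat (30d); Oct starts Mon (31d) ✓; Nov starts Thu (30d); Dec starts Sat (31d).
Five-Wednesday months: January, May, August, October → 4.

4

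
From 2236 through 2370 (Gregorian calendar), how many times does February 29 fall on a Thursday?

5

Leap years in 2236–2370: 33 of them.
Feb 29 weekday advances by 5 (mod 7) from one leap year to the next four years later (or differs when a century non-leap intervenes).
Leap-day weekdays: 2236:Mon 2240:Sat 2244:Thu✓ 2248:Tue 2252:Sun 2256:Fri 2260:Wed 2264:Mon 2268:Sat 2272:Thu✓ 2276:Tue 2280:Sun 2284:Fri …(7 more)… 2320:Sun 2324:Fri 2328:Wed 2332:Mon 2336:Sat 2340:Thu✓ 2344:Tue 2348:Sun 2352:Fri 2356:Wed 2360:Mon 2364:Sat 2368:Thu✓
Thursday: 2244, 2272, 2312, 2340, 2368 → 5.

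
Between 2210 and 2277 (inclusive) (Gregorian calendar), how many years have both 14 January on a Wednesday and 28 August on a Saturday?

2

Check each year's weekday for 14 January and 28 August:
  2210: Sun/Tue  2211: Mon/Wed  2212: Tue/Fri  2213: Thu/Sat  2214: Fri/Sun  2215: Sat/Mon  2216: Sun/Wed  2217: Tue/Thu  2218: Wed/Fri  2219: Thu/Sat  2220: Fri/Mon  2221: Sun/Tue  2222: Mon/Wed  2223: Tue/Thu  …(40 more)…  2264: Thu/Sun  2265: Sat/Mon  2266: Sun/Tue  2267: Mon/Wed  2268: Tue/Fri  2269: Thu/Sat  2270: Fri/Sun  2271: Sat/Mon  2272: Sun/Wed  2273: Tue/Thu  2274: Wed/Fri  2275: Thu/Sat  2276: Fri/Mon  2277: Sun/Tue
Both conditions hold in: 2224, 2252 — 2.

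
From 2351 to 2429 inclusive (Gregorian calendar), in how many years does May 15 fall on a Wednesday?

11

Track May 15's weekday year by year (advancing +1, or +2 across a Feb 29):
  2351: Tue  2352: Thu (+2)  2353: Fri (+1)  2354: Sat (+1)  2355: Sun (+1)
  2356: Tue (+2)  2357: Wed (+1) ✓  2358: Thu (+1)  2359: Fri (+1)  2360: Sun (+2)
  2361: Mon (+1)  2362: Tue (+1)  2363: Wed (+1) ✓  2364: Fri (+2)  … (51 more years) …
  2416: Sun (+2)  2417: Mon (+1)  2418: Tue (+1)  2419: Wed (+1) ✓  2420: Fri (+2)
  2421: Sat (+1)  2422: Sun (+1)  2423: Mon (+1)  2424: Wed (+2) ✓  2425: Thu (+1)
  2426: Fri (+1)  2427: Sat (+1)  2428: Mon (+2)  2429: Tue (+1)
Wednesday years: 2357, 2363, 2368, 2374, 2385, 2391, 2396, 2402, 2413, 2419, 2424 — 11 in total.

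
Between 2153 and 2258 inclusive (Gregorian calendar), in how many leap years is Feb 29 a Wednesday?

4

Leap years in 2153–2258: 25 of them.
Feb 29 weekday advances by 5 (mod 7) from one leap year to the next four years later (or differs when a century non-leap intervenes).
Leap-day weekdays: 2156:Sun 2160:Fri 2164:Wed✓ 2168:Mon 2172:Sat 2176:Thu 2180:Tue 2184:Sun 2188:Fri 2192:Wed✓ 2196:Mon 2204:Wed✓ 2208:Mon 2212:Sat 2216:Thu 2220:Tue 2224:Sun 2228:Fri 2232:Wed✓ 2236:Mon 2240:Sat 2244:Thu 2248:Tue 2252:Sun 2256:Fri
Wednesday: 2164, 2192, 2204, 2232 → 4.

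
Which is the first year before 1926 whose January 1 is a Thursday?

Jan 1 advances by 2 weekdays after a leap year and by 1 after a common year.
1926: Jan 1 is Friday.
1925: Thursday
1925 begins on a Thursday

1925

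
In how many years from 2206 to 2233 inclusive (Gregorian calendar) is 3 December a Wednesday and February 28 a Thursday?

Check each year's weekday for 3 December and February 28:
  2206: Wed/Fri  2207: Thu/Sat  2208: Sat/Sun  2209: Sun/Tue  2210: Mon/Wed  2211: Tue/Thu  2212: Thu/Fri  2213: Fri/Sun  2214: Sat/Mon  2215: Sun/Tue  2216: Tue/Wed  2217: Wed/Fri  2218: Thu/Sat  2219: Fri/Sun  2220: Sun/Mon  2221: Mon/Wed  2222: Tue/Thu  2223: Wed/Fri  2224: Fri/Sat  2225: Sat/Mon  2226: Sun/Tue  2227: Mon/Wed  2228: Wed/Thu ✓  2229: Thu/Sat  2230: Fri/Sun  2231: Sat/Mon  2232: Mon/Tue  2233: Tue/Thu
Both conditions hold in: 2228 — 1.

1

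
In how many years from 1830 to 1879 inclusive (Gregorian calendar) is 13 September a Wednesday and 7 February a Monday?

2

Check each year's weekday for 13 September and 7 February:
  1830: Mon/Sun  1831: Tue/Mon  1832: Thu/Tue  1833: Fri/Thu  1834: Sat/Fri  1835: Sun/Sat  1836: Tue/Sun  1837: Wed/Tue  1838: Thu/Wed  1839: Fri/Thu  1840: Sun/Fri  1841: Mon/Sun  1842: Tue/Mon  1843: Wed/Tue  …(22 more)…  1866: Thu/Wed  1867: Fri/Thu  1868: Sun/Fri  1869: Mon/Sun  1870: Tue/Mon  1871: Wed/Tue  1872: Fri/Wed  1873: Sat/Fri  1874: Sun/Sat  1875: Mon/Sun  1876: Wed/Mon ✓  1877: Thu/Wed  1878: Fri/Thu  1879: Sat/Fri
Both conditions hold in: 1848, 1876 — 2.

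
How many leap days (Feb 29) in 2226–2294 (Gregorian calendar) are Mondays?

3

Leap years in 2226–2294: 17 of them.
Feb 29 weekday advances by 5 (mod 7) from one leap year to the next four years later (or differs when a century non-leap intervenes).
Leap-day weekdays: 2228:Fri 2232:Wed 2236:Mon✓ 2240:Sat 2244:Thu 2248:Tue 2252:Sun 2256:Fri 2260:Wed 2264:Mon✓ 2268:Sat 2272:Thu 2276:Tue 2280:Sun 2284:Fri 2288:Wed 2292:Mon✓
Monday: 2236, 2264, 2292 → 3.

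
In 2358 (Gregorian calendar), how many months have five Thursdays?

A month of length L has five Thursdays iff its first Thursday is on day ≤ L−28 (so day 1–3 in a 31-day month, 1–2 in a 30-day month, day 1 in a leap February).
Checking each month of 2358: Jan starts Wed (31d) ✓; Feb starts Sat (28d); Mar starts Sat (31d); Apr starts Tue (30d); May starts Thu (31d) ✓; Jun starts Sun (30d); Jul starts Tue (31d) ✓; Aug starts Fri (31d); Sep starts Mon (30d); Oct starts Wed (31d) ✓; Nov starts Sat (30d); Dec starts Mon (31d).
Five-Thursday months: January, May, July, October → 4.

4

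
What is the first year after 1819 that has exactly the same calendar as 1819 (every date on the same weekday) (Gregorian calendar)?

Two years share a calendar iff Jan 1 falls on the same weekday and both are leap or both are common. 1819: Jan 1 is Friday, common year.
1820: Jan 1 Saturday, leap
1821: Jan 1 Monday, common
1822: Jan 1 Tuesday, common
1823: Jan 1 Wednesday, common
1824: Jan 1 Thursday, leap
1825: Jan 1 Saturday, common
1826: Jan 1 Sunday, common
1827: Jan 1 Monday, common
1828: Jan 1 Tuesday, leap
1829: Jan 1 Thursday, common
1830: Jan 1 Friday, common
1830 matches on both conditions.

1830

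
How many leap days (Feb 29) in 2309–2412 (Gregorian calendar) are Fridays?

Leap years in 2309–2412: 26 of them.
Feb 29 weekday advances by 5 (mod 7) from one leap year to the next four years later (or differs when a century non-leap intervenes).
Leap-day weekdays: 2312:Thu 2316:Tue 2320:Sun 2324:Fri✓ 2328:Wed 2332:Mon 2336:Sat 2340:Thu 2344:Tue 2348:Sun 2352:Fri✓ 2356:Wed 2360:Mon 2364:Sat 2368:Thu 2372:Tue 2376:Sun 2380:Fri✓ 2384:Wed 2388:Mon 2392:Sat 2396:Thu 2400:Tue 2404:Sun 2408:Fri✓ 2412:Wed
Friday: 2324, 2352, 2380, 2408 → 4.

4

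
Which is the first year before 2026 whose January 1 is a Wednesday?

2025

Jan 1 advances by 2 weekdays after a leap year and by 1 after a common year.
2026: Jan 1 is Thursday.
2025: Wednesday
2025 begins on a Wednesday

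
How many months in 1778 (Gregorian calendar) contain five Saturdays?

A month of length L has five Saturdays iff its first Saturday is on day ≤ L−28 (so day 1–3 in a 31-day month, 1–2 in a 30-day month, day 1 in a leap February).
Checking each month of 1778: Jan starts Thu (31d) ✓; Feb starts Sun (28d); Mar starts Sun (31d); Apr starts Wed (30d); May starts Fri (31d) ✓; Jun starts Mon (30d); Jul starts Wed (31d); Aug starts Sat (31d) ✓; Sep starts Tue (30d); Oct starts Thu (31d) ✓; Nov starts Sun (30d); Dec starts Tue (31d).
Five-Saturday months: January, May, August, October → 4.

4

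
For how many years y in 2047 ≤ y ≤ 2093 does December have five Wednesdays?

21

December has 31 days; it has five Wednesdays when Wednesday falls among the first (month-length − 28) days — i.e. when December 1 is one of Wednesday/Tuesday/Monday.
December 1 by year: 2047:Sun 2048:Tue✓ 2049:Wed✓ 2050:Thu 2051:Fri 2052:Sun 2053:Mon✓ 2054:Tue✓ 2055:Wed✓ 2056:Fri 2057:Sat 2058:Sun 2059:Mon✓ 2060:Wed✓ 2061:Thu …(17 more)… 2079:Fri 2080:Sun 2081:Mon✓ 2082:Tue✓ 2083:Wed✓ 2084:Fri 2085:Sat 2086:Sun 2087:Mon✓ 2088:Wed✓ 2089:Thu 2090:Fri 2091:Sat 2092:Mon✓ 2093:Tue✓
Years with five Wednesdays: 2048, 2049, 2053, 2054, 2055, 2059, 2060, 2064, 2065, 2066, 2070, 2071, 2076, 2077, 2081, 2082, 2083, 2087, 2088, 2092, 2093 → 21.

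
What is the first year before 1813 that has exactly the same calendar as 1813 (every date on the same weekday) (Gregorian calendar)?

Two years share a calendar iff Jan 1 falls on the same weekday and both are leap or both are common. 1813: Jan 1 is Friday, common year.
1812: Jan 1 Wednesday, leap
1811: Jan 1 Tuesday, common
1810: Jan 1 Monday, common
1809: Jan 1 Sunday, common
1808: Jan 1 Friday, leap
1807: Jan 1 Thursday, common
1806: Jan 1 Wednesday, common
1805: Jan 1 Tuesday, common
1804: Jan 1 Sunday, leap
1803: Jan 1 Saturday, common
1802: Jan 1 Friday, common
1802 matches on both conditions.

1802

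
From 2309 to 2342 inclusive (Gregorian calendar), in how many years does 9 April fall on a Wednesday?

Track 9 April's weekday year by year (advancing +1, or +2 across a Feb 29):
  2309: Fri  2310: Sat (+1)  2311: Sun (+1)  2312: Tue (+2)  2313: Wed (+1) ✓
  2314: Thu (+1)  2315: Fri (+1)  2316: Sun (+2)  2317: Mon (+1)  2318: Tue (+1)
  2319: Wed (+1) ✓  2320: Fri (+2)  2321: Sat (+1)  2322: Sun (+1)  … (6 more years) …
  2329: Tue (+1)  2330: Wed (+1) ✓  2331: Thu (+1)  2332: Sat (+2)  2333: Sun (+1)
  2334: Mon (+1)  2335: Tue (+1)  2336: Thu (+2)  2337: Fri (+1)  2338: Sat (+1)
  2339: Sun (+1)  2340: Tue (+2)  2341: Wed (+1) ✓  2342: Thu (+1)
Wednesday years: 2313, 2319, 2324, 2330, 2341 — 5 in total.

5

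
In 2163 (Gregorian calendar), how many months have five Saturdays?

5

A month of length L has five Saturdays iff its first Saturday is on day ≤ L−28 (so day 1–3 in a 31-day month, 1–2 in a 30-day month, day 1 in a leap February).
Checking each month of 2163: Jan starts Sat (31d) ✓; Feb starts Tue (28d); Mar starts Tue (31d); Apr starts Fri (30d) ✓; May starts Sun (31d); Jun starts Wed (30d); Jul starts Fri (31d) ✓; Aug starts Mon (31d); Sep starts Thu (30d); Oct starts Sat (31d) ✓; Nov starts Tue (30d); Dec starts Thu (31d) ✓.
Five-Saturday months: January, April, July, October, December → 5.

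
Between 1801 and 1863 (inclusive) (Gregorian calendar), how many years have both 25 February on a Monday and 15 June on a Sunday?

2

Check each year's weekday for 25 February and 15 June:
  1801: Wed/Mon  1802: Thu/Tue  1803: Fri/Wed  1804: Sat/Fri  1805: Mon/Sat  1806: Tue/Sun  1807: Wed/Mon  1808: Thu/Wed  1809: Sat/Thu  1810: Sun/Fri  1811: Mon/Sat  1812: Tue/Mon  1813: Thu/Tue  1814: Fri/Wed  …(35 more)…  1850: Mon/Sat  1851: Tue/Sun  1852: Wed/Tue  1853: Fri/Wed  1854: Sat/Thu  1855: Sun/Fri  1856: Mon/Sun ✓  1857: Wed/Mon  1858: Thu/Tue  1859: Fri/Wed  1860: Sat/Fri  1861: Mon/Sat  1862: Tue/Sun  1863: Wed/Mon
Both conditions hold in: 1828, 1856 — 2.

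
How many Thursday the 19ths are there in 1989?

2

Check the 19th of each month of 1989: Jan 19: Thu, Feb 19: Sun, Mar 19: Sun, Apr 19: Wed, May 19: Fri, Jun 19: Mon, Jul 19: Wed, Aug 19: Sat, Sep 19: Tue, Oct 19: Thu, Nov 19: Sun, Dec 19: Tue.
Thursday occurs in January, October — 2 months.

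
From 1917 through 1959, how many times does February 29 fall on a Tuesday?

Leap years in 1917–1959: 10 of them.
Feb 29 weekday advances by 5 (mod 7) from one leap year to the next four years later (or differs when a century non-leap intervenes).
Leap-day weekdays: 1920:Sun 1924:Fri 1928:Wed 1932:Mon 1936:Sat 1940:Thu 1944:Tue✓ 1948:Sun 1952:Fri 1956:Wed
Tuesday: 1944 → 1.

1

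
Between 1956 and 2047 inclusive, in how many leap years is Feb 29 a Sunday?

3

Leap years in 1956–2047: 23 of them.
Feb 29 weekday advances by 5 (mod 7) from one leap year to the next four years later (or differs when a century non-leap intervenes).
Leap-day weekdays: 1956:Wed 1960:Mon 1964:Sat 1968:Thu 1972:Tue 1976:Sun✓ 1980:Fri 1984:Wed 1988:Mon 1992:Sat 1996:Thu 2000:Tue 2004:Sun✓ 2008:Fri 2012:Wed 2016:Mon 2020:Sat 2024:Thu 2028:Tue 2032:Sun✓ 2036:Fri 2040:Wed 2044:Mon
Sunday: 1976, 2004, 2032 → 3.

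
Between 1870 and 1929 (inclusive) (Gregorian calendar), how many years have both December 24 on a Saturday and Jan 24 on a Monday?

7

Check each year's weekday for December 24 and Jan 24:
  1870: Sat/Mon ✓  1871: Sun/Tue  1872: Tue/Wed  1873: Wed/Fri  1874: Thu/Sat  1875: Fri/Sun  1876: Sun/Mon  1877: Mon/Wed  1878: Tue/Thu  1879: Wed/Fri  1880: Fri/Sat  1881: Sat/Mon ✓  1882: Sun/Tue  1883: Mon/Wed  …(32 more)…  1916: Sun/Mon  1917: Mon/Wed  1918: Tue/Thu  1919: Wed/Fri  1920: Fri/Sat  1921: Sat/Mon ✓  1922: Sun/Tue  1923: Mon/Wed  1924: Wed/Thu  1925: Thu/Sat  1926: Fri/Sun  1927: Sat/Mon ✓  1928: Mon/Tue  1929: Tue/Thu
Both conditions hold in: 1870, 1881, 1887, 1898, 1910, 1921, 1927 — 7.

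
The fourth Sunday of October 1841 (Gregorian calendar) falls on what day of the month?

October 1, 1841 is a Friday, so the first Sunday is the 3rd.
The fourth Sunday is 3 + 21 = 24.

24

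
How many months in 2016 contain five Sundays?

A month of length L has five Sundays iff its first Sunday is on day ≤ L−28 (so day 1–3 in a 31-day month, 1–2 in a 30-day month, day 1 in a leap February).
Checking each month of 2016: Jan starts Fri (31d) ✓; Feb starts Mon (29d); Mar starts Tue (31d); Apr starts Fri (30d); May starts Sun (31d) ✓; Jun starts Wed (30d); Jul starts Fri (31d) ✓; Aug starts Mon (31d); Sep starts Thu (30d); Oct starts Sat (31d) ✓; Nov starts Tue (30d); Dec starts Thu (31d).
Five-Sunday months: January, May, July, October → 4.

4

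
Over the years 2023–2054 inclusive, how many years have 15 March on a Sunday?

5

Track 15 March's weekday year by year (advancing +1, or +2 across a Feb 29):
  2023: Wed  2024: Fri (+2)  2025: Sat (+1)  2026: Sun (+1) ✓  2027: Mon (+1)
  2028: Wed (+2)  2029: Thu (+1)  2030: Fri (+1)  2031: Sat (+1)  2032: Mon (+2)
  2033: Tue (+1)  2034: Wed (+1)  2035: Thu (+1)  2036: Sat (+2)  … (4 more years) …
  2041: Fri (+1)  2042: Sat (+1)  2043: Sun (+1) ✓  2044: Tue (+2)  2045: Wed (+1)
  2046: Thu (+1)  2047: Fri (+1)  2048: Sun (+2) ✓  2049: Mon (+1)  2050: Tue (+1)
  2051: Wed (+1)  2052: Fri (+2)  2053: Sat (+1)  2054: Sun (+1) ✓
Sunday years: 2026, 2037, 2043, 2048, 2054 — 5 in total.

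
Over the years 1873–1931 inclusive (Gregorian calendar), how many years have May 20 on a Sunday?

Track May 20's weekday year by year (advancing +1, or +2 across a Feb 29):
  1873: Tue  1874: Wed (+1)  1875: Thu (+1)  1876: Sat (+2)  1877: Sun (+1) ✓
  1878: Mon (+1)  1879: Tue (+1)  1880: Thu (+2)  1881: Fri (+1)  1882: Sat (+1)
  1883: Sun (+1) ✓  1884: Tue (+2)  1885: Wed (+1)  1886: Thu (+1)  … (31 more years) …
  1918: Mon (+1)  1919: Tue (+1)  1920: Thu (+2)  1921: Fri (+1)  1922: Sat (+1)
  1923: Sun (+1) ✓  1924: Tue (+2)  1925: Wed (+1)  1926: Thu (+1)  1927: Fri (+1)
  1928: Sun (+2) ✓  1929: Mon (+1)  1930: Tue (+1)  1931: Wed (+1)
Sunday years: 1877, 1883, 1888, 1894, 1900, 1906, 1917, 1923, 1928 — 9 in total.

9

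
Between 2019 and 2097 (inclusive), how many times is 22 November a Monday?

12

Track 22 November's weekday year by year (advancing +1, or +2 across a Feb 29):
  2019: Fri  2020: Sun (+2)  2021: Mon (+1) ✓  2022: Tue (+1)  2023: Wed (+1)
  2024: Fri (+2)  2025: Sat (+1)  2026: Sun (+1)  2027: Mon (+1) ✓  2028: Wed (+2)
  2029: Thu (+1)  2030: Fri (+1)  2031: Sat (+1)  2032: Mon (+2) ✓  … (51 more years) …
  2084: Wed (+2)  2085: Thu (+1)  2086: Fri (+1)  2087: Sat (+1)  2088: Mon (+2) ✓
  2089: Tue (+1)  2090: Wed (+1)  2091: Thu (+1)  2092: Sat (+2)  2093: Sun (+1)
  2094: Mon (+1) ✓  2095: Tue (+1)  2096: Thu (+2)  2097: Fri (+1)
Monday years: 2021, 2027, 2032, 2038, 2049, 2055, 2060, 2066, 2077, 2083, 2088, 2094 — 12 in total.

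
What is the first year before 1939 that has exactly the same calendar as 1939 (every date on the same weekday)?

Two years share a calendar iff Jan 1 falls on the same weekday and both are leap or both are common. 1939: Jan 1 is Sunday, common year.
1938: Jan 1 Saturday, common
1937: Jan 1 Friday, common
1936: Jan 1 Wednesday, leap
1935: Jan 1 Tuesday, common
1934: Jan 1 Monday, common
1933: Jan 1 Sunday, common
1933 matches on both conditions.

1933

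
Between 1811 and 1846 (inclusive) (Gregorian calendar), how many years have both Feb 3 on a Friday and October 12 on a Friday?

Check each year's weekday for Feb 3 and October 12:
  1811: Sun/Sat  1812: Mon/Mon  1813: Wed/Tue  1814: Thu/Wed  1815: Fri/Thu  1816: Sat/Sat  1817: Mon/Sun  1818: Tue/Mon  1819: Wed/Tue  1820: Thu/Thu  1821: Sat/Fri  1822: Sun/Sat  1823: Mon/Sun  1824: Tue/Tue  …(8 more)…  1833: Sun/Sat  1834: Mon/Sun  1835: Tue/Mon  1836: Wed/Wed  1837: Fri/Thu  1838: Sat/Fri  1839: Sun/Sat  1840: Mon/Mon  1841: Wed/Tue  1842: Thu/Wed  1843: Fri/Thu  1844: Sat/Sat  1845: Mon/Sun  1846: Tue/Mon
Both conditions hold in: 1832 — 1.

1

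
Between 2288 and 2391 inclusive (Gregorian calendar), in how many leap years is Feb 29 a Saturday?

Leap years in 2288–2391: 25 of them.
Feb 29 weekday advances by 5 (mod 7) from one leap year to the next four years later (or differs when a century non-leap intervenes).
Leap-day weekdays: 2288:Wed 2292:Mon 2296:Sat✓ 2304:Mon 2308:Sat✓ 2312:Thu 2316:Tue 2320:Sun 2324:Fri 2328:Wed 2332:Mon 2336:Sat✓ 2340:Thu 2344:Tue 2348:Sun 2352:Fri 2356:Wed 2360:Mon 2364:Sat✓ 2368:Thu 2372:Tue 2376:Sun 2380:Fri 2384:Wed 2388:Mon
Saturday: 2296, 2308, 2336, 2364 → 4.

4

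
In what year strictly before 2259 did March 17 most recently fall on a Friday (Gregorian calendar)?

2254

From one year to the next, a fixed date's weekday advances by 1, or by 2 when a Feb 29 lies between the two dates.
2259: March 17 is Thursday.
2258: Wednesday (−1)
2257: Tuesday (−1)
2256: Monday (−1)
2255: Saturday (−2)
2254: Friday (−1)
March 17 falls on a Friday in 2254.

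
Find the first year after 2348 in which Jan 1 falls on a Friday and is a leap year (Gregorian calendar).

2360

Jan 1 advances by 2 weekdays after a leap year and by 1 after a common year.
2348: Jan 1 is Thursday (leap).
2349: Saturday
2350: Sunday
2351: Monday
2352: Tuesday (leap)
2353: Thursday
2354: Friday
2355: Saturday
2356: Sunday (leap)
2357: Tuesday
2358: Wednesday
2359: Thursday
2360: Friday (leap)
2360 begins on a Friday and is a leap year.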